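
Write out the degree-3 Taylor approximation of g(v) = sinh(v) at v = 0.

v^3/6 + v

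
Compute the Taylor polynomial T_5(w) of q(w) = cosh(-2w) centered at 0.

2*w^4/3 + 2*w^2 + 1

[w^0] = 1;  [w^1] = 0;  [w^2] = 2;  [w^3] = 0;  [w^4] = 2/3;  [w^5] = 0.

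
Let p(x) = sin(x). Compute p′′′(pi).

From the series, [(x - pi)^3] p = 1/6; multiply by 3! = 6 to get 1.

1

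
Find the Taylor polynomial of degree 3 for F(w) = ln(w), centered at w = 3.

(w - 3)^3/81 - (w - 3)^2/18 + (w - 3)/3 + ln(3)

Differentiate repeatedly and evaluate at the center.
F(3) = ln(3)
F′(3) = 1/3
F′′(3) = -1/9
F′′′(3) = 2/27
The Taylor polynomial is Σ F^(k)(3)/k! · (w - 3)^k.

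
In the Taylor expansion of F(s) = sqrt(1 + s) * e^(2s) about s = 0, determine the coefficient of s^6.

Take the Cauchy product of the two expansions.
F(0) = 1
F′(0) = 5/2
F′′(0) = 23/4
F′′′(0) = 103/8
F^(4)(0) = 449/16
F^(5)(0) = 1949/32
F^(6)(0) = 8215/64
Then c_k = F^(k)(0)/k! gives each Taylor coefficient.

1643/9216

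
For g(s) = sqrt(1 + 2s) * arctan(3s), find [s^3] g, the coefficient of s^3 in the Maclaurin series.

Multiply the two series term by term and collect like powers.
g(0) = 0
g′(0) = 3
g′′(0) = 6
g′′′(0) = -63
So c_3 = g′′′(0)/3! = -21/2.

-21/2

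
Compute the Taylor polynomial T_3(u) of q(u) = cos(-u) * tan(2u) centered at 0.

Multiply the two series term by term and collect like powers.
[u^0] = 0;  [u^1] = 2;  [u^2] = 0;  [u^3] = 5/3.

5*u^3/3 + 2*u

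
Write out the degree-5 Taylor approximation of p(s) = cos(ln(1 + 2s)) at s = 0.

32*s^5/3 - 20*s^4/3 + 4*s^3 - 2*s^2 + 1

Substitute the inner expansion into the outer series and collect powers.
[s^0] = 1;  [s^1] = 0;  [s^2] = -2;  [s^3] = 4;  [s^4] = -20/3;  [s^5] = 32/3.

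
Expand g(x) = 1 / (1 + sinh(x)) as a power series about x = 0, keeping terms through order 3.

-7*x^3/6 + x^2 - x + 1

Expand as Σ (-1)^k u^k with u equal to the inner function's series.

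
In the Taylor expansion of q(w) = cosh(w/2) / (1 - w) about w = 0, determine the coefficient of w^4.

Expand each factor separately, then convolve coefficients.
So c_4 = q^(4)(0)/4! = 433/384.

433/384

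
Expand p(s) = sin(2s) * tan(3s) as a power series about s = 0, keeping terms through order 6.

268*s^6/5 + 14*s^4 + 6*s^2

Expand each factor separately, then convolve coefficients.
p(0) = 0
p′(0) = 0
p′′(0) = 12
p′′′(0) = 0
p^(4)(0) = 336
p^(5)(0) = 0
p^(6)(0) = 38592
Dividing each by k! gives the coefficients c_0, ..., c_6.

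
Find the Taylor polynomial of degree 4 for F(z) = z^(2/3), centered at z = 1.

[(z - 1)^0] = 1;  [(z - 1)^1] = 2/3;  [(z - 1)^2] = -1/9;  [(z - 1)^3] = 4/81;  [(z - 1)^4] = -7/243.

-7*(z - 1)^4/243 + 4*(z - 1)^3/81 - (z - 1)^2/9 + 2*(z - 1)/3 + 1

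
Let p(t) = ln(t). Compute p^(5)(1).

The coefficient of (t - 1)^5 in the expansion is 1/5, so p^(5)(1) = 5! * (1/5) = 24.

24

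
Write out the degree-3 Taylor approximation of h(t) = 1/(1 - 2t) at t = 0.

8*t^3 + 4*t^2 + 2*t + 1

[t^0] = 1;  [t^1] = 2;  [t^2] = 4;  [t^3] = 8.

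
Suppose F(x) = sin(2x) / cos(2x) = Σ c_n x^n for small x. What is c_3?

Write the quotient as an unknown series and match coefficients against numerator = denominator · series.

8/3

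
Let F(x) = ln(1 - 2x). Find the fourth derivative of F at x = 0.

-96

Use the known series and substitute for the argument.
From the series, [x^4] F = -4; multiply by 4! = 24 to get -96.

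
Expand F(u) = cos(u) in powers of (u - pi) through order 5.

-(u - pi)^4/24 + (u - pi)^2/2 - 1

F(pi) = -1
F′(pi) = 0
F′′(pi) = 1
F′′′(pi) = 0
F^(4)(pi) = -1
F^(5)(pi) = 0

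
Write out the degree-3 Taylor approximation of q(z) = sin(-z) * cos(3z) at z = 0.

14*z^3/3 - z

Multiply the two series term by term and collect like powers.
[z^0] = 0;  [z^1] = -1;  [z^2] = 0;  [z^3] = 14/3.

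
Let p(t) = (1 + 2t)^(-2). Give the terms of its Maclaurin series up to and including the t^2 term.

[t^0] = 1;  [t^1] = -4;  [t^2] = 12.

12*t^2 - 4*t + 1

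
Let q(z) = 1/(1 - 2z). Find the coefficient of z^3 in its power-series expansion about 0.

8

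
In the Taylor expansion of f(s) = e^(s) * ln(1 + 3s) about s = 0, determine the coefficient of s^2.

-3/2

Expand each factor separately, then convolve coefficients.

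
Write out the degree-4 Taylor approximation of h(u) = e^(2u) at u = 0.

2*u^4/3 + 4*u^3/3 + 2*u^2 + 2*u + 1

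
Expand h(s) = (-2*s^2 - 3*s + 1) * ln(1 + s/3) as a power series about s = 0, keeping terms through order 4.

Shift and add copies of the series according to the polynomial's terms.

23*s^4/324 - 79*s^3/162 - 19*s^2/18 + s/3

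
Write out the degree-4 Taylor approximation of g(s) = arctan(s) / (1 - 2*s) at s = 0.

22*s^4/3 + 11*s^3/3 + 2*s^2 + s

Expand 1/(denominator) as a geometric series and multiply by the numerator's series.
g(0) = 0
g′(0) = 1
g′′(0) = 4
g′′′(0) = 22
g^(4)(0) = 176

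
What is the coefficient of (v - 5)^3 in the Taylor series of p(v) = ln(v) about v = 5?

[(v - 5)^0] = ln(5);  [(v - 5)^1] = 1/5;  [(v - 5)^2] = -1/50;  [(v - 5)^3] = 1/375.
So c_3 = p′′′(5)/3! = 1/375.

1/375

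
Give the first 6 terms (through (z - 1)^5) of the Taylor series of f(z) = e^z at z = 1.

f(1) = e
f′(1) = e
f′′(1) = e
f′′′(1) = e
f^(4)(1) = e
f^(5)(1) = e
Then c_k = f^(k)(1)/k! gives each Taylor coefficient.

e*(z - 1)^5/120 + e*(z - 1)^4/24 + e*(z - 1)^3/6 + e*(z - 1)^2/2 + e*(z - 1) + e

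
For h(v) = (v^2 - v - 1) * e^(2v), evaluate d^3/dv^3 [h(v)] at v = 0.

-8

Shift and add copies of the series according to the polynomial's terms.
The coefficient of v^3 in the expansion is -4/3, so h′′′(0) = 3! * (-4/3) = -8.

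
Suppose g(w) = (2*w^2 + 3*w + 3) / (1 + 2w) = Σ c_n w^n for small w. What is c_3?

-16

Distribute the polynomial across the series and collect like powers.
So c_3 = g′′′(0)/3! = -16.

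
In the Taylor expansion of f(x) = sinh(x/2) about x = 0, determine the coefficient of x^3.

Compute the successive derivatives at the expansion point and divide by k!.
f(0) = 0
f′(0) = 1/2
f′′(0) = 0
f′′′(0) = 1/8

1/48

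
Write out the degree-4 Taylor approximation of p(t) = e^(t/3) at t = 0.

t^4/1944 + t^3/162 + t^2/18 + t/3 + 1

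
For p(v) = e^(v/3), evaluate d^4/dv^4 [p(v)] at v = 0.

Differentiate repeatedly and evaluate at the center.
From the series, [v^4] p = 1/1944; multiply by 4! = 24 to get 1/81.

1/81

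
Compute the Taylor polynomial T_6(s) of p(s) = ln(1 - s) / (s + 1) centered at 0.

Use 1/(1 - r) = Σ r^k on the denominator, then take the Cauchy product.
p(0) = 0
p′(0) = -1
p′′(0) = 1
p′′′(0) = -5
p^(4)(0) = 14
p^(5)(0) = -94
p^(6)(0) = 444

37*s^6/60 - 47*s^5/60 + 7*s^4/12 - 5*s^3/6 + s^2/2 - s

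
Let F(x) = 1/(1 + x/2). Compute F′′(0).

1/2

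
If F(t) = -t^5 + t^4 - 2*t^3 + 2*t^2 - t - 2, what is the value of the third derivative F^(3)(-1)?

From the series, [(t + 1)^3] F = -16; multiply by 3! = 6 to get -96.

-96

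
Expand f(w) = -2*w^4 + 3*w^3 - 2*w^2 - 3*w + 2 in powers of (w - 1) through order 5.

-2*(w - 1)^4 - 5*(w - 1)^3 - 5*(w - 1)^2 - 6*(w - 1) - 2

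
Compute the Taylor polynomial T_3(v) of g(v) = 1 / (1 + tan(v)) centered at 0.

Use the geometric series for the reciprocal, then substitute.
g(0) = 1
g′(0) = -1
g′′(0) = 2
g′′′(0) = -8
The Taylor polynomial is Σ g^(k)(0)/k! · v^k.

-4*v^3/3 + v^2 - v + 1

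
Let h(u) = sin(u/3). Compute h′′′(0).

-1/27

From the series, [u^3] h = -1/162; multiply by 3! = 6 to get -1/27.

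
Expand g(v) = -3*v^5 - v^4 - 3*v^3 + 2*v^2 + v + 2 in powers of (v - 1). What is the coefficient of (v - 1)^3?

-37

Apply the Taylor formula c_k = f^(k)(a)/k!.
g(1) = -2
g′(1) = -23
g′′(1) = -86
g′′′(1) = -222
So c_3 = g′′′(1)/3! = -37.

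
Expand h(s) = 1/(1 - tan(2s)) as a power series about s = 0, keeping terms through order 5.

Let u equal the inner series; expand the outer function in u and truncate.

1024*s^5/15 + 80*s^4/3 + 32*s^3/3 + 4*s^2 + 2*s + 1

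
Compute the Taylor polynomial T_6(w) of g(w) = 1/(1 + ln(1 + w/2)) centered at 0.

Let u equal the inner series; expand the outer function in u and truncate.
[w^0] = 1;  [w^1] = -1/2;  [w^2] = 3/8;  [w^3] = -7/24;  [w^4] = 11/48;  [w^5] = -347/1920;  [w^6] = 3289/23040.

3289*w^6/23040 - 347*w^5/1920 + 11*w^4/48 - 7*w^3/24 + 3*w^2/8 - w/2 + 1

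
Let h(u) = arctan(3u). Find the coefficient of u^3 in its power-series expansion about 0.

-9

[u^0] = 0;  [u^1] = 3;  [u^2] = 0;  [u^3] = -9.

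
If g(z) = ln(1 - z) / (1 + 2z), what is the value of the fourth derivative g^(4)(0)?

154

Write out both Maclaurin series and multiply, keeping only the needed powers.
From the series, [z^4] g = 77/12; multiply by 4! = 24 to get 154.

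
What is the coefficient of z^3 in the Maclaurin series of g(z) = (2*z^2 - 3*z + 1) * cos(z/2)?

Distribute the polynomial across the series and collect like powers.
g(0) = 1
g′(0) = -3
g′′(0) = 15/4
g′′′(0) = 9/4

3/8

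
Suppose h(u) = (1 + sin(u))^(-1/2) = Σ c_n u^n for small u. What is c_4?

19/128

Substitute the inner expansion into the outer series and collect powers.
h(0) = 1
h′(0) = -1/2
h′′(0) = 3/4
h′′′(0) = -11/8
h^(4)(0) = 57/16
So c_4 = h^(4)(0)/4! = 19/128.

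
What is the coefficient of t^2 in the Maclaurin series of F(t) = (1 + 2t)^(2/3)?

[t^0] = 1;  [t^1] = 4/3;  [t^2] = -4/9.
So c_2 = F′′(0)/2! = -4/9.

-4/9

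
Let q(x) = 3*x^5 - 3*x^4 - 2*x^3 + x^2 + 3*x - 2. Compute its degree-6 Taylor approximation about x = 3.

3*(x - 3)^5 + 42*(x - 3)^4 + 232*(x - 3)^3 + 631*(x - 3)^2 + 846*(x - 3) + 448

[(x - 3)^0] = 448;  [(x - 3)^1] = 846;  [(x - 3)^2] = 631;  [(x - 3)^3] = 232;  [(x - 3)^4] = 42;  [(x - 3)^5] = 3;  [(x - 3)^6] = 0.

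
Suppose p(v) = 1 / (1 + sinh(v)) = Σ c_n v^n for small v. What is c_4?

4/3

Use the geometric series for the reciprocal, then substitute.
[v^0] = 1;  [v^1] = -1;  [v^2] = 1;  [v^3] = -7/6;  [v^4] = 4/3.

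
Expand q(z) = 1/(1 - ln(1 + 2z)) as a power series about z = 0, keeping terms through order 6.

Let u equal the inner series; expand the outer function in u and truncate.
q(0) = 1
q′(0) = 2
q′′(0) = 4
q′′′(0) = 16
q^(4)(0) = 64
q^(5)(0) = 448
q^(6)(0) = 2432
Dividing each by k! gives the coefficients c_0, ..., c_6.

152*z^6/45 + 56*z^5/15 + 8*z^4/3 + 8*z^3/3 + 2*z^2 + 2*z + 1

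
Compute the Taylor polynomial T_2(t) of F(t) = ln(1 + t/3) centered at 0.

-t^2/18 + t/3

Differentiate repeatedly and evaluate at the center.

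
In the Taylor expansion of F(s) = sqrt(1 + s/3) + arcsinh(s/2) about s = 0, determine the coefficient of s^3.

Add the two expansions coefficient-wise.
F(0) = 1
F′(0) = 2/3
F′′(0) = -1/36
F′′′(0) = -1/9
So c_3 = F′′′(0)/3! = -1/54.

-1/54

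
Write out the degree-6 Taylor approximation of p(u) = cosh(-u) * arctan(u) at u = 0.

3*u^5/40 + u^3/6 + u

Expand each factor separately, then convolve coefficients.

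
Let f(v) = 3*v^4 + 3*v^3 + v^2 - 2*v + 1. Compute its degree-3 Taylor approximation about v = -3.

f(-3) = 178
f′(-3) = -251
f′′(-3) = 272
f′′′(-3) = -198
Then c_k = f^(k)(-3)/k! gives each Taylor coefficient.

-33*(v + 3)^3 + 136*(v + 3)^2 - 251*(v + 3) + 178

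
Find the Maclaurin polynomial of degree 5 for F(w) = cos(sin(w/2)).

Substitute the inner expansion into the outer series and collect powers.
F(0) = 1
F′(0) = 0
F′′(0) = -1/4
F′′′(0) = 0
F^(4)(0) = 5/16
F^(5)(0) = 0
Then c_k = F^(k)(0)/k! gives each Taylor coefficient.

5*w^4/384 - w^2/8 + 1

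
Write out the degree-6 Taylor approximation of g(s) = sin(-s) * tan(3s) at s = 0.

-1237*s^6/40 - 17*s^4/2 - 3*s^2

Write out both Maclaurin series and multiply, keeping only the needed powers.
g(0) = 0
g′(0) = 0
g′′(0) = -6
g′′′(0) = 0
g^(4)(0) = -204
g^(5)(0) = 0
g^(6)(0) = -22266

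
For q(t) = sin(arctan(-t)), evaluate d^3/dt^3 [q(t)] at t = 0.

3

Substitute the inner expansion into the outer series and collect powers.
The coefficient of t^3 in the expansion is 1/2, so q′′′(0) = 3! * (1/2) = 3.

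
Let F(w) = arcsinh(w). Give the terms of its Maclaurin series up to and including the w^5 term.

3*w^5/40 - w^3/6 + w

F(0) = 0
F′(0) = 1
F′′(0) = 0
F′′′(0) = -1
F^(4)(0) = 0
F^(5)(0) = 9
The Taylor polynomial is Σ F^(k)(0)/k! · w^k.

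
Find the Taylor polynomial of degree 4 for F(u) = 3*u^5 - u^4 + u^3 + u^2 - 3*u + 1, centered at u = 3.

Use the known series and substitute for the argument.
F(3) = 676
F′(3) = 1137
F′′(3) = 1532
F′′′(3) = 1554
F^(4)(3) = 1056

44*(u - 3)^4 + 259*(u - 3)^3 + 766*(u - 3)^2 + 1137*(u - 3) + 676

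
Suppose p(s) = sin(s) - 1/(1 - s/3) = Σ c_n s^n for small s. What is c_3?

-11/54

Combine the two series term by term.
So c_3 = p′′′(0)/3! = -11/54.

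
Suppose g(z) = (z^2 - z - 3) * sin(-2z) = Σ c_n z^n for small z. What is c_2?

2

Shift and add copies of the series according to the polynomial's terms.
[z^0] = 0;  [z^1] = 6;  [z^2] = 2.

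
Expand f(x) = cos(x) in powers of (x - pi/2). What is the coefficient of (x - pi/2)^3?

[(x - pi/2)^0] = 0;  [(x - pi/2)^1] = -1;  [(x - pi/2)^2] = 0;  [(x - pi/2)^3] = 1/6.

1/6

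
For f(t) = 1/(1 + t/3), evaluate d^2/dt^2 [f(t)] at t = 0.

Differentiate repeatedly and evaluate at the center.
The coefficient of t^2 in the expansion is 1/9, so f′′(0) = 2! * (1/9) = 2/9.

2/9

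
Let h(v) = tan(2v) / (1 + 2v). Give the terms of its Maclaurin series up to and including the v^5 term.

Write out both Maclaurin series and multiply, keeping only the needed powers.
[v^0] = 0;  [v^1] = 2;  [v^2] = -4;  [v^3] = 32/3;  [v^4] = -64/3;  [v^5] = 704/15.

704*v^5/15 - 64*v^4/3 + 32*v^3/3 - 4*v^2 + 2*v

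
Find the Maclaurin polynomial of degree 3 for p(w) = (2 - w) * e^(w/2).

Shift and add copies of the series according to the polynomial's terms.
[w^0] = 2;  [w^1] = 0;  [w^2] = -1/4;  [w^3] = -1/12.

-w^3/12 - w^2/4 + 2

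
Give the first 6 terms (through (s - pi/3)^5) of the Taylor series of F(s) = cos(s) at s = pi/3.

F(pi/3) = 1/2
F′(pi/3) = -sqrt(3)/2
F′′(pi/3) = -1/2
F′′′(pi/3) = sqrt(3)/2
F^(4)(pi/3) = 1/2
F^(5)(pi/3) = -sqrt(3)/2

-sqrt(3)*(s - pi/3)^5/240 + (s - pi/3)^4/48 + sqrt(3)*(s - pi/3)^3/12 - (s - pi/3)^2/4 - sqrt(3)*(s - pi/3)/2 + 1/2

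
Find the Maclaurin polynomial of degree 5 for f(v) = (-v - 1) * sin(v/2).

-v^5/3840 + v^4/48 + v^3/48 - v^2/2 - v/2

Shift and add copies of the series according to the polynomial's terms.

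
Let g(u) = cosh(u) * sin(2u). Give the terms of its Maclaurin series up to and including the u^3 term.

-u^3/3 + 2*u

Expand each factor separately, then convolve coefficients.
g(0) = 0
g′(0) = 2
g′′(0) = 0
g′′′(0) = -2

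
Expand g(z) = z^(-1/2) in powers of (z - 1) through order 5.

-63*(z - 1)^5/256 + 35*(z - 1)^4/128 - 5*(z - 1)^3/16 + 3*(z - 1)^2/8 - (z - 1)/2 + 1

[(z - 1)^0] = 1;  [(z - 1)^1] = -1/2;  [(z - 1)^2] = 3/8;  [(z - 1)^3] = -5/16;  [(z - 1)^4] = 35/128;  [(z - 1)^5] = -63/256.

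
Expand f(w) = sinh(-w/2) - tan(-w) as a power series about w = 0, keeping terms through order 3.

5*w^3/16 + w/2

Expand each term separately and add.
[w^0] = 0;  [w^1] = 1/2;  [w^2] = 0;  [w^3] = 5/16.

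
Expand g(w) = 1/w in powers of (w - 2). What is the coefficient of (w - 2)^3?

g(2) = 1/2
g′(2) = -1/4
g′′(2) = 1/4
g′′′(2) = -3/8
The Taylor polynomial is Σ g^(k)(2)/k! · (w - 2)^k.

-1/16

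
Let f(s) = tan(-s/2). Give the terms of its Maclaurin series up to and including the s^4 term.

-s^3/24 - s/2

f(0) = 0
f′(0) = -1/2
f′′(0) = 0
f′′′(0) = -1/4
f^(4)(0) = 0
Then c_k = f^(k)(0)/k! gives each Taylor coefficient.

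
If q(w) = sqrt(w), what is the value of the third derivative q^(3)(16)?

3/8192

Differentiate repeatedly and evaluate at the center.
From the series, [(w - 16)^3] q = 1/16384; multiply by 3! = 6 to get 3/8192.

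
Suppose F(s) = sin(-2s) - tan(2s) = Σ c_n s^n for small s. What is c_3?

Add the two expansions coefficient-wise.
F(0) = 0
F′(0) = -4
F′′(0) = 0
F′′′(0) = -8

-4/3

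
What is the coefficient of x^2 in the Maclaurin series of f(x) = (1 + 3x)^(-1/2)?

[x^0] = 1;  [x^1] = -3/2;  [x^2] = 27/8.
So c_2 = f′′(0)/2! = 27/8.

27/8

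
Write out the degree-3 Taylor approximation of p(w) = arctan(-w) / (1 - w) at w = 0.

Expand 1/(denominator) as a geometric series and multiply by the numerator's series.
[w^0] = 0;  [w^1] = -1;  [w^2] = -1;  [w^3] = -2/3.

-2*w^3/3 - w^2 - w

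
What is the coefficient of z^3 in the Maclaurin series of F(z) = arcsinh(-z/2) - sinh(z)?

Combine the two series term by term.
[z^0] = 0;  [z^1] = -3/2;  [z^2] = 0;  [z^3] = -7/48.

-7/48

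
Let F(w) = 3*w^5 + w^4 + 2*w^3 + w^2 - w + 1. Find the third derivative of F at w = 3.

Apply the Taylor formula c_k = f^(k)(a)/k!.
From the series, [(w - 3)^3] F = 284; multiply by 3! = 6 to get 1704.

1704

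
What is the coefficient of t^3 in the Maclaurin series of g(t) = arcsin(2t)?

4/3

Use the known series and substitute for the argument.
g(0) = 0
g′(0) = 2
g′′(0) = 0
g′′′(0) = 8
Then c_k = g^(k)(0)/k! gives each Taylor coefficient.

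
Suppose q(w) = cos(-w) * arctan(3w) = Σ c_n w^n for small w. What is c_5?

2129/40

Take the Cauchy product of the two expansions.
[w^0] = 0;  [w^1] = 3;  [w^2] = 0;  [w^3] = -21/2;  [w^4] = 0;  [w^5] = 2129/40.
So c_5 = q^(5)(0)/5! = 2129/40.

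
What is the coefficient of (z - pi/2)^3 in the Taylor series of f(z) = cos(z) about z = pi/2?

1/6

f(pi/2) = 0
f′(pi/2) = -1
f′′(pi/2) = 0
f′′′(pi/2) = 1
Dividing each by k! gives the coefficients c_0, ..., c_3.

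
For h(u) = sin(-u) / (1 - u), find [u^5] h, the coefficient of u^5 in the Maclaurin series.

-101/120

Expand each factor separately, then convolve coefficients.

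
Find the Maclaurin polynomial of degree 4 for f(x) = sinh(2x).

4*x^3/3 + 2*x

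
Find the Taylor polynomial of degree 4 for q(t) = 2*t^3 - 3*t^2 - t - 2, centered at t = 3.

Apply the Taylor formula c_k = f^(k)(a)/k!.
q(3) = 22
q′(3) = 35
q′′(3) = 30
q′′′(3) = 12
q^(4)(3) = 0

2*(t - 3)^3 + 15*(t - 3)^2 + 35*(t - 3) + 22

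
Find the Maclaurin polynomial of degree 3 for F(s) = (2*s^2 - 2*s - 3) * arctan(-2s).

-12*s^3 + 4*s^2 + 6*s

Shift and add copies of the series according to the polynomial's terms.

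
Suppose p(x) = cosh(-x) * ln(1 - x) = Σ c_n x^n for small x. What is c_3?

-5/6

Write out both Maclaurin series and multiply, keeping only the needed powers.
[x^0] = 0;  [x^1] = -1;  [x^2] = -1/2;  [x^3] = -5/6.
So c_3 = p′′′(0)/3! = -5/6.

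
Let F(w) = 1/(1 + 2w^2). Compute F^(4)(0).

The coefficient of w^4 in the expansion is 4, so F^(4)(0) = 4! * (4) = 96.

96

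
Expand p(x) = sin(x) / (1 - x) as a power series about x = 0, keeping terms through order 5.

101*x^5/120 + 5*x^4/6 + 5*x^3/6 + x^2 + x

Take the Cauchy product of the two expansions.
p(0) = 0
p′(0) = 1
p′′(0) = 2
p′′′(0) = 5
p^(4)(0) = 20
p^(5)(0) = 101
The Taylor polynomial is Σ p^(k)(0)/k! · x^k.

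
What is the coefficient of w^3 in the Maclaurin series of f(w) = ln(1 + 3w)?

Apply the Taylor formula c_k = f^(k)(a)/k!.
f(0) = 0
f′(0) = 3
f′′(0) = -9
f′′′(0) = 54
The Taylor polynomial is Σ f^(k)(0)/k! · w^k.

9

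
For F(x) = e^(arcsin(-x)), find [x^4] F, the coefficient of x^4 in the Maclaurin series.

5/24

Plug the Maclaurin series of the inner function into that of the outer and collect terms.
[x^0] = 1;  [x^1] = -1;  [x^2] = 1/2;  [x^3] = -1/3;  [x^4] = 5/24.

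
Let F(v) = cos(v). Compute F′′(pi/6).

-sqrt(3)/2

Differentiate repeatedly and evaluate at the center.
The coefficient of (v - pi/6)^2 in the expansion is -sqrt(3)/4, so F′′(pi/6) = 2! * (-sqrt(3)/4) = -sqrt(3)/2.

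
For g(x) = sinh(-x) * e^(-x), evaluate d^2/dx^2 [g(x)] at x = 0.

2

Take the Cauchy product of the two expansions.
The coefficient of x^2 in the expansion is 1, so g′′(0) = 2! * (1) = 2.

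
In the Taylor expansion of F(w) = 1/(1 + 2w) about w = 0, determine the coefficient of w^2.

4

F(0) = 1
F′(0) = -2
F′′(0) = 8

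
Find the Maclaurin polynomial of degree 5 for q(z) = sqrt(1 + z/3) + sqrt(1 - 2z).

Combine the two series term by term.
q(0) = 2
q′(0) = -5/6
q′′(0) = -37/36
q′′′(0) = -215/72
q^(4)(0) = -6485/432
q^(5)(0) = -272125/2592

-54425*z^5/62208 - 6485*z^4/10368 - 215*z^3/432 - 37*z^2/72 - 5*z/6 + 2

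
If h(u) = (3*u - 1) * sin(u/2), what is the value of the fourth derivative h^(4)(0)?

-3/2

Multiply each power in the prefactor through the base expansion.
The coefficient of u^4 in the expansion is -1/16, so h^(4)(0) = 4! * (-1/16) = -3/2.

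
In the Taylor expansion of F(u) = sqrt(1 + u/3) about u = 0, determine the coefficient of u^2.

-1/72

F(0) = 1
F′(0) = 1/6
F′′(0) = -1/36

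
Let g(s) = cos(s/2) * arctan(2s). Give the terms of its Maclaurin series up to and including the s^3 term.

Write out both Maclaurin series and multiply, keeping only the needed powers.
g(0) = 0
g′(0) = 2
g′′(0) = 0
g′′′(0) = -35/2
Dividing each by k! gives the coefficients c_0, ..., c_3.

-35*s^3/12 + 2*s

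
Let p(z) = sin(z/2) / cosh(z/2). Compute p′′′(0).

Divide the numerator series by the denominator series (power-series long division).
The coefficient of z^3 in the expansion is -1/12, so p′′′(0) = 3! * (-1/12) = -1/2.

-1/2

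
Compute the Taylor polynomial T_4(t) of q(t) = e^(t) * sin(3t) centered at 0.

-4*t^4 - 3*t^3 + 3*t^2 + 3*t

Expand each factor separately, then convolve coefficients.
q(0) = 0
q′(0) = 3
q′′(0) = 6
q′′′(0) = -18
q^(4)(0) = -96
Then c_k = q^(k)(0)/k! gives each Taylor coefficient.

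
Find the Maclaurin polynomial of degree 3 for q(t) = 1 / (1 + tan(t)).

-4*t^3/3 + t^2 - t + 1

Use the geometric series for the reciprocal, then substitute.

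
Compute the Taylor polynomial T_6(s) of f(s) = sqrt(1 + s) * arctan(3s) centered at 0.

30489*s^6/1280 + 31749*s^5/640 - 69*s^4/16 - 75*s^3/8 + 3*s^2/2 + 3*s

Multiply the two series term by term and collect like powers.
f(0) = 0
f′(0) = 3
f′′(0) = 3
f′′′(0) = -225/4
f^(4)(0) = -207/2
f^(5)(0) = 95247/16
f^(6)(0) = 274401/16
The Taylor polynomial is Σ f^(k)(0)/k! · s^k.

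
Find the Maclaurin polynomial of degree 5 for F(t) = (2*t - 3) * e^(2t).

8*t^5/15 + 2*t^4/3 - 2*t^2 - 4*t - 3

Multiply each power in the prefactor through the base expansion.
[t^0] = -3;  [t^1] = -4;  [t^2] = -2;  [t^3] = 0;  [t^4] = 2/3;  [t^5] = 8/15.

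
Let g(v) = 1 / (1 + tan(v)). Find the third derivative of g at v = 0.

-8

Use the geometric series for the reciprocal, then substitute.
The coefficient of v^3 in the expansion is -4/3, so g′′′(0) = 3! * (-4/3) = -8.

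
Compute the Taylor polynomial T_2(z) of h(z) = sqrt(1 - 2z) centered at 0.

-z^2/2 - z + 1

[z^0] = 1;  [z^1] = -1;  [z^2] = -1/2.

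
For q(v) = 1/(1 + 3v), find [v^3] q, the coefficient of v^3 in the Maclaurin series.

-27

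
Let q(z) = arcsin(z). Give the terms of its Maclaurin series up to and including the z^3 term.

q(0) = 0
q′(0) = 1
q′′(0) = 0
q′′′(0) = 1

z^3/6 + z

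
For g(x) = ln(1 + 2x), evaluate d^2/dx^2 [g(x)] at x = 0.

-4

The coefficient of x^2 in the expansion is -2, so g′′(0) = 2! * (-2) = -4.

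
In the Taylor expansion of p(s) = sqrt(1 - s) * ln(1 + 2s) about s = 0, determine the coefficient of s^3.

Expand each factor separately, then convolve coefficients.
p(0) = 0
p′(0) = 2
p′′(0) = -6
p′′′(0) = 41/2
Dividing each by k! gives the coefficients c_0, ..., c_3.

41/12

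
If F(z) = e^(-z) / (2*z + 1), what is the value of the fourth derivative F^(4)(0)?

Expand 1/(denominator) as a geometric series and multiply by the numerator's series.
The coefficient of z^4 in the expansion is 211/8, so F^(4)(0) = 4! * (211/8) = 633.

633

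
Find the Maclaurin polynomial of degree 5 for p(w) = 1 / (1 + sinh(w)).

-181*w^5/120 + 4*w^4/3 - 7*w^3/6 + w^2 - w + 1

Expand as Σ (-1)^k u^k with u equal to the inner function's series.
p(0) = 1
p′(0) = -1
p′′(0) = 2
p′′′(0) = -7
p^(4)(0) = 32
p^(5)(0) = -181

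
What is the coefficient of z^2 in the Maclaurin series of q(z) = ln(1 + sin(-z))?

-1/2

Compose series: expand the inner function first, then feed it into the outer expansion.
q(0) = 0
q′(0) = -1
q′′(0) = -1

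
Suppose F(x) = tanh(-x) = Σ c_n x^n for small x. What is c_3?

c_3 = F′′′(0)/3! = 1/3.

1/3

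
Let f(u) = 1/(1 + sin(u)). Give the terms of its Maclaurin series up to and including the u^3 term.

Plug the Maclaurin series of the inner function into that of the outer and collect terms.
f(0) = 1
f′(0) = -1
f′′(0) = 2
f′′′(0) = -5

-5*u^3/6 + u^2 - u + 1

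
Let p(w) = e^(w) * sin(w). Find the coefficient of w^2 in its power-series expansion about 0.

1

Take the Cauchy product of the two expansions.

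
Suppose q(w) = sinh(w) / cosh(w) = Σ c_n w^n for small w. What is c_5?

Write the quotient as an unknown series and match coefficients against numerator = denominator · series.
q(0) = 0
q′(0) = 1
q′′(0) = 0
q′′′(0) = -2
q^(4)(0) = 0
q^(5)(0) = 16
So c_5 = q^(5)(0)/5! = 2/15.

2/15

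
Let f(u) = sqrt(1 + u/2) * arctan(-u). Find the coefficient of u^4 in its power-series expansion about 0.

Take the Cauchy product of the two expansions.

29/384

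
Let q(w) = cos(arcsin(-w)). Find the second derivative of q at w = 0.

Plug the Maclaurin series of the inner function into that of the outer and collect terms.
From the series, [w^2] q = -1/2; multiply by 2! = 2 to get -1.

-1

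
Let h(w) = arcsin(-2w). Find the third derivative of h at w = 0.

From the series, [w^3] h = -4/3; multiply by 3! = 6 to get -8.

-8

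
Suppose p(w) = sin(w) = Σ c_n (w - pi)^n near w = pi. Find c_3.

Use the known series and substitute for the argument.
p(pi) = 0
p′(pi) = -1
p′′(pi) = 0
p′′′(pi) = 1
The Taylor polynomial is Σ p^(k)(pi)/k! · (w - pi)^k.

1/6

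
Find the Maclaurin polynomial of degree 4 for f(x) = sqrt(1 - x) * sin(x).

Multiply the two series term by term and collect like powers.

x^4/48 - 7*x^3/24 - x^2/2 + x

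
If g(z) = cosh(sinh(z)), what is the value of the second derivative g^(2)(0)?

Compose series: expand the inner function first, then feed it into the outer expansion.
The coefficient of z^2 in the expansion is 1/2, so g′′(0) = 2! * (1/2) = 1.

1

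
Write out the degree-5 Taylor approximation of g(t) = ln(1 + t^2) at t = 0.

g(0) = 0
g′(0) = 0
g′′(0) = 2
g′′′(0) = 0
g^(4)(0) = -12
g^(5)(0) = 0

-t^4/2 + t^2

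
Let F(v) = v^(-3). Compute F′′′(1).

-60

The coefficient of (v - 1)^3 in the expansion is -10, so F′′′(1) = 3! * (-10) = -60.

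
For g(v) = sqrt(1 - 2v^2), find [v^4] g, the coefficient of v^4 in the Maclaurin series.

-1/2

g(0) = 1
g′(0) = 0
g′′(0) = -2
g′′′(0) = 0
g^(4)(0) = -12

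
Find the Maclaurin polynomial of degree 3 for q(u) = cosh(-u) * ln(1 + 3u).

Write out both Maclaurin series and multiply, keeping only the needed powers.
[u^0] = 0;  [u^1] = 3;  [u^2] = -9/2;  [u^3] = 21/2.

21*u^3/2 - 9*u^2/2 + 3*u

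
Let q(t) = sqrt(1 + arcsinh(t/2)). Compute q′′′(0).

Plug the Maclaurin series of the inner function into that of the outer and collect terms.
The coefficient of t^3 in the expansion is -1/384, so q′′′(0) = 3! * (-1/384) = -1/64.

-1/64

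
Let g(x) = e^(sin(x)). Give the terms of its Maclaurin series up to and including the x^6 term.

-x^6/240 - x^5/15 - x^4/8 + x^2/2 + x + 1

Plug the Maclaurin series of the inner function into that of the outer and collect terms.
[x^0] = 1;  [x^1] = 1;  [x^2] = 1/2;  [x^3] = 0;  [x^4] = -1/8;  [x^5] = -1/15;  [x^6] = -1/240.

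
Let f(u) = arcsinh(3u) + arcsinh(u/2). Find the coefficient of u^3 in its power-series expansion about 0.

-217/48

Combine the two series term by term.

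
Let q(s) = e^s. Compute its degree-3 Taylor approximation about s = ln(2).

[(s - ln(2))^0] = 2;  [(s - ln(2))^1] = 2;  [(s - ln(2))^2] = 1;  [(s - ln(2))^3] = 1/3.

(s - ln(2))^3/3 + (s - ln(2))^2 + 2*(s - ln(2)) + 2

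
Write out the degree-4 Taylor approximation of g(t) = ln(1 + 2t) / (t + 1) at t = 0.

-32*t^4/3 + 20*t^3/3 - 4*t^2 + 2*t

Multiply the numerator's expansion by the denominator's geometric series.
g(0) = 0
g′(0) = 2
g′′(0) = -8
g′′′(0) = 40
g^(4)(0) = -256
Dividing each by k! gives the coefficients c_0, ..., c_4.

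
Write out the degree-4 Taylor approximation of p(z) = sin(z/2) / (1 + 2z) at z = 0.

Take the Cauchy product of the two expansions.

-95*z^4/24 + 95*z^3/48 - z^2 + z/2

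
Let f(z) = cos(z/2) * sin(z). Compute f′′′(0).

Multiply the two series term by term and collect like powers.
The coefficient of z^3 in the expansion is -7/24, so f′′′(0) = 3! * (-7/24) = -7/4.

-7/4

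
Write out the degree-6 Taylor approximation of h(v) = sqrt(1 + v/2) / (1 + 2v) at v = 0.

Write out both Maclaurin series and multiply, keeping only the needed powers.
[v^0] = 1;  [v^1] = -7/4;  [v^2] = 111/32;  [v^3] = -887/128;  [v^4] = 28379/2048;  [v^5] = -227025/8192;  [v^6] = 3632379/65536.

3632379*v^6/65536 - 227025*v^5/8192 + 28379*v^4/2048 - 887*v^3/128 + 111*v^2/32 - 7*v/4 + 1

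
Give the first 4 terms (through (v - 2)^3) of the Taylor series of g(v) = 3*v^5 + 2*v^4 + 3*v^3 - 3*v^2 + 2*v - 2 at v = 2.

139*(v - 2)^3 + 303*(v - 2)^2 + 330*(v - 2) + 142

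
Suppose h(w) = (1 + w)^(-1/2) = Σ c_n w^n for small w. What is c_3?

Use the known series and substitute for the argument.
So c_3 = h′′′(0)/3! = -5/16.

-5/16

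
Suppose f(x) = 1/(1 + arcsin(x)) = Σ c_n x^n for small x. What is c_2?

Substitute the inner expansion into the outer series and collect powers.
f(0) = 1
f′(0) = -1
f′′(0) = 2
So c_2 = f′′(0)/2! = 1.

1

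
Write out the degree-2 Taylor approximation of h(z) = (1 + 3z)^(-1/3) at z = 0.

2*z^2 - z + 1

h(0) = 1
h′(0) = -1
h′′(0) = 4
Then c_k = h^(k)(0)/k! gives each Taylor coefficient.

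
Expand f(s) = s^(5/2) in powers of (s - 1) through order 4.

-5*(s - 1)^4/128 + 5*(s - 1)^3/16 + 15*(s - 1)^2/8 + 5*(s - 1)/2 + 1

[(s - 1)^0] = 1;  [(s - 1)^1] = 5/2;  [(s - 1)^2] = 15/8;  [(s - 1)^3] = 5/16;  [(s - 1)^4] = -5/128.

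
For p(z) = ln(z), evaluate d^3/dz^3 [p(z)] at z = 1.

2

From the series, [(z - 1)^3] p = 1/3; multiply by 3! = 6 to get 2.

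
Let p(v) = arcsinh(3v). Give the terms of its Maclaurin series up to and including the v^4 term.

-9*v^3/2 + 3*v

Use the known series and substitute for the argument.
[v^0] = 0;  [v^1] = 3;  [v^2] = 0;  [v^3] = -9/2;  [v^4] = 0.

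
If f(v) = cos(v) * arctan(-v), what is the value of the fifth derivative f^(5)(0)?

-49

Multiply the two series term by term and collect like powers.
The coefficient of v^5 in the expansion is -49/120, so f^(5)(0) = 5! * (-49/120) = -49.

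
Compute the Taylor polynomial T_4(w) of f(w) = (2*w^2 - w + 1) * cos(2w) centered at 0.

-10*w^4/3 + 2*w^3 - w + 1

Distribute the polynomial across the series and collect like powers.
[w^0] = 1;  [w^1] = -1;  [w^2] = 0;  [w^3] = 2;  [w^4] = -10/3.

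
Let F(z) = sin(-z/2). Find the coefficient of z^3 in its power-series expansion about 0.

Use the known series and substitute for the argument.
[z^0] = 0;  [z^1] = -1/2;  [z^2] = 0;  [z^3] = 1/48.

1/48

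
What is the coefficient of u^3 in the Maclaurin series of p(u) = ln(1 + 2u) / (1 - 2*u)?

20/3

Use 1/(1 - r) = Σ r^k on the denominator, then take the Cauchy product.
[u^0] = 0;  [u^1] = 2;  [u^2] = 2;  [u^3] = 20/3.
So c_3 = p′′′(0)/3! = 20/3.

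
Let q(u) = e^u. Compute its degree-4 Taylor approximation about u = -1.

(u + 1)^4*e^(-1)/24 + (u + 1)^3*e^(-1)/6 + (u + 1)^2*e^(-1)/2 + (u + 1)*e^(-1) + e^(-1)

q(-1) = e^(-1)
q′(-1) = e^(-1)
q′′(-1) = e^(-1)
q′′′(-1) = e^(-1)
q^(4)(-1) = e^(-1)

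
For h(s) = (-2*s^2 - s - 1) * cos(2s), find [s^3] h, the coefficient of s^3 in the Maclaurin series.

Shift and add copies of the series according to the polynomial's terms.
[s^0] = -1;  [s^1] = -1;  [s^2] = 0;  [s^3] = 2.
So c_3 = h′′′(0)/3! = 2.

2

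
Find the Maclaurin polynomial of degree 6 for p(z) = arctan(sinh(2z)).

4*z^5/3 - 4*z^3/3 + 2*z

Let u equal the inner series; expand the outer function in u and truncate.
[z^0] = 0;  [z^1] = 2;  [z^2] = 0;  [z^3] = -4/3;  [z^4] = 0;  [z^5] = 4/3;  [z^6] = 0.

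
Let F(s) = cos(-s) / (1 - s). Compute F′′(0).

Expand each factor separately, then convolve coefficients.
From the series, [s^2] F = 1/2; multiply by 2! = 2 to get 1.

1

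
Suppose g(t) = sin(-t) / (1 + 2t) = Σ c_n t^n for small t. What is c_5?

Expand each factor separately, then convolve coefficients.
[t^0] = 0;  [t^1] = -1;  [t^2] = 2;  [t^3] = -23/6;  [t^4] = 23/3;  [t^5] = -1841/120.

-1841/120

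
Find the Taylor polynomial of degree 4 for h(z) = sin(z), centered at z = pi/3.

sqrt(3)*(z - pi/3)^4/48 - (z - pi/3)^3/12 - sqrt(3)*(z - pi/3)^2/4 + (z - pi/3)/2 + sqrt(3)/2

h(pi/3) = sqrt(3)/2
h′(pi/3) = 1/2
h′′(pi/3) = -sqrt(3)/2
h′′′(pi/3) = -1/2
h^(4)(pi/3) = sqrt(3)/2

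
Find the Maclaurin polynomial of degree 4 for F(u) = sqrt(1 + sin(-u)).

u^4/384 + u^3/48 - u^2/8 - u/2 + 1

Substitute the inner expansion into the outer series and collect powers.
F(0) = 1
F′(0) = -1/2
F′′(0) = -1/4
F′′′(0) = 1/8
F^(4)(0) = 1/16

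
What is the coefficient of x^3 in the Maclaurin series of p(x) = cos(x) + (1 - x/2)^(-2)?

1/2

Expand each term separately and add.
p(0) = 2
p′(0) = 1
p′′(0) = 1/2
p′′′(0) = 3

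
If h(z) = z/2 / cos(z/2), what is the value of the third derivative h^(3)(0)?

Divide the numerator series by the denominator series (power-series long division).
The coefficient of z^3 in the expansion is 1/16, so h′′′(0) = 3! * (1/16) = 3/8.

3/8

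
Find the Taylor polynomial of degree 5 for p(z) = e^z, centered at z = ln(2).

p(ln(2)) = 2
p′(ln(2)) = 2
p′′(ln(2)) = 2
p′′′(ln(2)) = 2
p^(4)(ln(2)) = 2
p^(5)(ln(2)) = 2
Dividing each by k! gives the coefficients c_0, ..., c_5.

(z - ln(2))^5/60 + (z - ln(2))^4/12 + (z - ln(2))^3/3 + (z - ln(2))^2 + 2*(z - ln(2)) + 2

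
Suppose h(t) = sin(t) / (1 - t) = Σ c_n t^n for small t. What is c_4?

5/6

Multiply the numerator's expansion by the denominator's geometric series.
h(0) = 0
h′(0) = 1
h′′(0) = 2
h′′′(0) = 5
h^(4)(0) = 20
So c_4 = h^(4)(0)/4! = 5/6.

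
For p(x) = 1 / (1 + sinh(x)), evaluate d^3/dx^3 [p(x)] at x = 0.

-7

Expand as Σ (-1)^k u^k with u equal to the inner function's series.
The coefficient of x^3 in the expansion is -7/6, so p′′′(0) = 3! * (-7/6) = -7.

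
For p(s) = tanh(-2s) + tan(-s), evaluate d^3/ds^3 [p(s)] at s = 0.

14

Combine the two series term by term.
The coefficient of s^3 in the expansion is 7/3, so p′′′(0) = 3! * (7/3) = 14.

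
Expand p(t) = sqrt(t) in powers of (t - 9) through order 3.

(t - 9)^3/3888 - (t - 9)^2/216 + (t - 9)/6 + 3

p(9) = 3
p′(9) = 1/6
p′′(9) = -1/108
p′′′(9) = 1/648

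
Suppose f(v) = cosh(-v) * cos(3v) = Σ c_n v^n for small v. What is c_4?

Expand each factor separately, then convolve coefficients.

7/6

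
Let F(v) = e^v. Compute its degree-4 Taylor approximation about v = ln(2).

F(ln(2)) = 2
F′(ln(2)) = 2
F′′(ln(2)) = 2
F′′′(ln(2)) = 2
F^(4)(ln(2)) = 2
The Taylor polynomial is Σ F^(k)(ln(2))/k! · (v - ln(2))^k.

(v - ln(2))^4/12 + (v - ln(2))^3/3 + (v - ln(2))^2 + 2*(v - ln(2)) + 2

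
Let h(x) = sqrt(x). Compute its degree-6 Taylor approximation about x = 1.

-21*(x - 1)^6/1024 + 7*(x - 1)^5/256 - 5*(x - 1)^4/128 + (x - 1)^3/16 - (x - 1)^2/8 + (x - 1)/2 + 1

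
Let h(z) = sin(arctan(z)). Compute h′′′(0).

-3

Plug the Maclaurin series of the inner function into that of the outer and collect terms.
From the series, [z^3] h = -1/2; multiply by 3! = 6 to get -3.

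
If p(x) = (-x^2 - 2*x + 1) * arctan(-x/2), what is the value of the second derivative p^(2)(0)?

Multiply each power in the prefactor through the base expansion.
From the series, [x^2] p = 1; multiply by 2! = 2 to get 2.

2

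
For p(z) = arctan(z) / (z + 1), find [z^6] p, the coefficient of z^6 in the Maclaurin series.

-13/15

Expand 1/(denominator) as a geometric series and multiply by the numerator's series.
p(0) = 0
p′(0) = 1
p′′(0) = -2
p′′′(0) = 4
p^(4)(0) = -16
p^(5)(0) = 104
p^(6)(0) = -624
So c_6 = p^(6)(0)/6! = -13/15.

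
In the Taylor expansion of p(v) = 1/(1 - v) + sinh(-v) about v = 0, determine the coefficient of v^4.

1

Add the two expansions coefficient-wise.
[v^0] = 1;  [v^1] = 0;  [v^2] = 1;  [v^3] = 5/6;  [v^4] = 1.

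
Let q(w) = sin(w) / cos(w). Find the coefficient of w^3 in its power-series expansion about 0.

1/3

Divide the numerator series by the denominator series (power-series long division).
q(0) = 0
q′(0) = 1
q′′(0) = 0
q′′′(0) = 2
So c_3 = q′′′(0)/3! = 1/3.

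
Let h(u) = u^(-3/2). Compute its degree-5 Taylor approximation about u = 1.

-693*(u - 1)^5/256 + 315*(u - 1)^4/128 - 35*(u - 1)^3/16 + 15*(u - 1)^2/8 - 3*(u - 1)/2 + 1

Compute the successive derivatives at the expansion point and divide by k!.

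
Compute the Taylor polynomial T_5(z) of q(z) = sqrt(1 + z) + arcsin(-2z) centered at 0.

-3037*z^5/1280 - 5*z^4/128 - 61*z^3/48 - z^2/8 - 3*z/2 + 1

Add the two expansions coefficient-wise.
q(0) = 1
q′(0) = -3/2
q′′(0) = -1/4
q′′′(0) = -61/8
q^(4)(0) = -15/16
q^(5)(0) = -9111/32
The Taylor polynomial is Σ q^(k)(0)/k! · z^k.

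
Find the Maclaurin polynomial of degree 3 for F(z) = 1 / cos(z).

Write the quotient as an unknown series and match coefficients against numerator = denominator · series.
F(0) = 1
F′(0) = 0
F′′(0) = 1
F′′′(0) = 0

z^2/2 + 1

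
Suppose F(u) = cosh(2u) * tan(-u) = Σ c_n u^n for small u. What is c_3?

-7/3

Multiply the two series term by term and collect like powers.
F(0) = 0
F′(0) = -1
F′′(0) = 0
F′′′(0) = -14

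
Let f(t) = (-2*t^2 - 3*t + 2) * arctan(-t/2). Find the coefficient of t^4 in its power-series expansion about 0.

Multiply each power in the prefactor through the base expansion.
[t^0] = 0;  [t^1] = -1;  [t^2] = 3/2;  [t^3] = 13/12;  [t^4] = -1/8.

-1/8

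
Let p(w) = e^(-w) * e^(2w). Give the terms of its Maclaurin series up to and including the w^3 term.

w^3/6 + w^2/2 + w + 1

Expand each factor separately, then convolve coefficients.
p(0) = 1
p′(0) = 1
p′′(0) = 1
p′′′(0) = 1
Then c_k = p^(k)(0)/k! gives each Taylor coefficient.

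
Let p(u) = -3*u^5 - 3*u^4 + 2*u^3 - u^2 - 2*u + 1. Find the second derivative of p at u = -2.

The coefficient of (u + 2)^2 in the expansion is 155, so p′′(-2) = 2! * (155) = 310.

310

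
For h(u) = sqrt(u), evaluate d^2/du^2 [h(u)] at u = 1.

Apply the Taylor formula c_k = f^(k)(a)/k!.
From the series, [(u - 1)^2] h = -1/8; multiply by 2! = 2 to get -1/4.

-1/4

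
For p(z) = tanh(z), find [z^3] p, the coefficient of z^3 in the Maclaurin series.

-1/3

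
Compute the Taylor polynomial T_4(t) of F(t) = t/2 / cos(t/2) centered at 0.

Divide the numerator series by the denominator series (power-series long division).
[t^0] = 0;  [t^1] = 1/2;  [t^2] = 0;  [t^3] = 1/16;  [t^4] = 0.

t^3/16 + t/2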